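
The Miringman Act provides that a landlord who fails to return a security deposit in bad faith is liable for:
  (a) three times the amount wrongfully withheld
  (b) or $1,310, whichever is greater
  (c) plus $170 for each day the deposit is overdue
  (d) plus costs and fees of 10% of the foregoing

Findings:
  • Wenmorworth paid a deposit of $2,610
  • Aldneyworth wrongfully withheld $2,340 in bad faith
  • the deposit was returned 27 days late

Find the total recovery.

$12,771

Trebled: 3 × $2,340 = $7,020
Minimum $1,310: $7,020 meets the minimum, no increase.
Late-return penalty: 27 × $170 = $4,590
Damages plus late penalty: $7,020 + $4,590 = $11,610
Costs and fees: 10% of $11,610 = $1,161
Total recovery: $11,610 + $1,161 = $12,771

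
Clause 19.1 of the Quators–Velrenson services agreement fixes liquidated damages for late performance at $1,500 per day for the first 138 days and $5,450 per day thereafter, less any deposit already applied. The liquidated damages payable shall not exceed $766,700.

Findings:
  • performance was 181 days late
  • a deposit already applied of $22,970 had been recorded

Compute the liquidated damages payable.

First 138 days: 138 × $1,500 = $207,000
Remaining days: (181 − 138) × $5,450 = $234,350
Accrued per-day damages: $207,000 + $234,350 = $441,350
Less deposit already applied: $441,350 − $22,970 = $418,380
Cap at $766,700: $418,380 is within the cap, no reduction.

$418,380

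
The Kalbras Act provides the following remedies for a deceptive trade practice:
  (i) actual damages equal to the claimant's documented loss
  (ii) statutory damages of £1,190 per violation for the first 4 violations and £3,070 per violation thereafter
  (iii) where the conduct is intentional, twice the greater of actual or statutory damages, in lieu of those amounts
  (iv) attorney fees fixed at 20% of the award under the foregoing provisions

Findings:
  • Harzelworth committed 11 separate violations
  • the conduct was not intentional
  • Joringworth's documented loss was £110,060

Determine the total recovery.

£163,572

First 4 violations: 4 × £1,190 = £4,760
Remaining violations: (11 − 4) × £3,070 = £21,490
Statutory damages: £4,760 + £21,490 = £26,250
Conduct not intentional: the in-lieu enhancement does not apply.
Actual plus statutory damages: £110,060 + £26,250 = £136,310
Attorney fees: 20% of £136,310 = £27,262
Total recovery: £136,310 + £27,262 = £163,572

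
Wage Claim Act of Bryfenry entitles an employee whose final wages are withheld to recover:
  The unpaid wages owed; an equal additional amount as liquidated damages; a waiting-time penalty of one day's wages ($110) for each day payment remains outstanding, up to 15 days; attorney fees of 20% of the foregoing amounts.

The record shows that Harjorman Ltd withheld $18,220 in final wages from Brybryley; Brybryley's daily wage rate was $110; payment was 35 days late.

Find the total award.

Total award: $45,708

Liquidated damages (equal amount): $18,220
Penalty days: min(35, 15) = 15
Waiting-time penalty: 15 × $110 = $1,650
Subtotal: $18,220 + $18,220 + $1,650 = $38,090
Attorney fees: 20% of $38,090 = $7,618
Total award: $38,090 + $7,618 = $45,708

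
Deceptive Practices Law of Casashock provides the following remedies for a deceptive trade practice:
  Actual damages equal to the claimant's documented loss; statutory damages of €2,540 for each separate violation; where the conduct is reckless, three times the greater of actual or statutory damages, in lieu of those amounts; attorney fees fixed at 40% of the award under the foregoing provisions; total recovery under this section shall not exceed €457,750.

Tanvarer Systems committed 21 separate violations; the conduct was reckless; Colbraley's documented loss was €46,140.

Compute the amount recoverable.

Statutory damages: 21 × €2,540 = €53,340
Greater of actual damages (€46,140) or statutory damages (€53,340): €53,340
Trebled: 3 × €53,340 = €160,020
Attorney fees: 40% of €160,020 = €64,008
Total before cap: €160,020 + €64,008 = €224,028
Cap at €457,750: €224,028 is within the cap, no reduction.

€224,028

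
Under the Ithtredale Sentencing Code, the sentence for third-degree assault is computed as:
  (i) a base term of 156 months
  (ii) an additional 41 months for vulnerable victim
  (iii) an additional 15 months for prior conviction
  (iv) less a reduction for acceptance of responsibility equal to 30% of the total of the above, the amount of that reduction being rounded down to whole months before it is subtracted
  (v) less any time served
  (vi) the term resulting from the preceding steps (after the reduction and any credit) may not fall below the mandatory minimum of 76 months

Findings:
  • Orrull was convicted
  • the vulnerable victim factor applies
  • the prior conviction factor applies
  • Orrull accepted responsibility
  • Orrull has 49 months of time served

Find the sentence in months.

Vulnerable victim enhancement: +41 months
Prior conviction enhancement: +15 months
Adjusted term: 156 months + 41 months + 15 months = 212 months
Acceptance of responsibility reduction: 30% of 212 months = 63 months (rounded down)
After reduction: 212 − 63 = 149 months
Less time served: 149 months − 49 months = 100 months
Minimum 76 months: 100 months meets the minimum, no increase.

100 months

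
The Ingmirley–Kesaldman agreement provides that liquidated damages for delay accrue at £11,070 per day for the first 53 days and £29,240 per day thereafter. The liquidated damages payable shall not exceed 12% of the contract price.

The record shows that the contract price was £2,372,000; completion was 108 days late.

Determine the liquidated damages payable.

£284,640

First 53 days: 53 × £11,070 = £586,710
Remaining days: (108 − 53) × £29,240 = £1,608,200
Accrued per-day damages: £586,710 + £1,608,200 = £2,194,910
Cap: 12% of £2,372,000 = £284,640
Cap at £284,640: £2,194,910 exceeds the cap → £284,640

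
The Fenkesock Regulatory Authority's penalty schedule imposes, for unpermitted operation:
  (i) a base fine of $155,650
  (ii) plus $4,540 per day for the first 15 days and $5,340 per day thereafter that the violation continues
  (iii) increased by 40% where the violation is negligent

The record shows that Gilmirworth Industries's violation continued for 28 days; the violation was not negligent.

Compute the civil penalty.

$293,170

First 15 days: 15 × $4,540 = $68,100
Remaining days: (28 − 15) × $5,340 = $69,420
Per-day component: $68,100 + $69,420 = $137,520
Base plus per-day: $155,650 + $137,520 = $293,170
The violation was not negligent: no 40% increase.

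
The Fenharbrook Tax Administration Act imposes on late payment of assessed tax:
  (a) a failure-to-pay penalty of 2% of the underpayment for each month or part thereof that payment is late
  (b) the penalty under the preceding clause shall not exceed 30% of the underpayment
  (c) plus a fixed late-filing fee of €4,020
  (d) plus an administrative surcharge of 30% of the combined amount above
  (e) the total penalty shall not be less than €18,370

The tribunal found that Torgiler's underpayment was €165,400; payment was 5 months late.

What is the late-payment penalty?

Accrued rate: 2% × 5 = 10%, capped at 30% → 10%
Failure-to-pay penalty: 10% of €165,400 = €16,540
Penalty before surcharge: €16,540 + €4,020 = €20,560
Administrative surcharge: 30% of €20,560 = €6,168
Total penalty: €20,560 + €6,168 = €26,728
Minimum €18,370: €26,728 meets the minimum, no increase.

€26,728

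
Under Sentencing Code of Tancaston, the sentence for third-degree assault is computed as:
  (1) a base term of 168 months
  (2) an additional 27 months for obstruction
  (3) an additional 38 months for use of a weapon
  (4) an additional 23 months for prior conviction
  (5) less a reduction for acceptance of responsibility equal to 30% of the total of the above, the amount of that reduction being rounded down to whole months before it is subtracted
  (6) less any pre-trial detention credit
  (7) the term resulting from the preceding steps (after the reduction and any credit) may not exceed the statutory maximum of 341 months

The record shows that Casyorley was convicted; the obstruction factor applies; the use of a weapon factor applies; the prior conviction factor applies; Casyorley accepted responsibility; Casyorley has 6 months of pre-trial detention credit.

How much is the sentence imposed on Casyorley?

174 months

Obstruction enhancement: +27 months
Use of a weapon enhancement: +38 months
Prior conviction enhancement: +23 months
Adjusted term: 168 months + 27 months + 38 months + 23 months = 256 months
Acceptance of responsibility reduction: 30% of 256 months = 76 months (rounded down)
After reduction: 256 − 76 = 180 months
Less pre-trial detention credit: 180 months − 6 months = 174 months
Cap at 341 months: 174 months is within the cap, no reduction.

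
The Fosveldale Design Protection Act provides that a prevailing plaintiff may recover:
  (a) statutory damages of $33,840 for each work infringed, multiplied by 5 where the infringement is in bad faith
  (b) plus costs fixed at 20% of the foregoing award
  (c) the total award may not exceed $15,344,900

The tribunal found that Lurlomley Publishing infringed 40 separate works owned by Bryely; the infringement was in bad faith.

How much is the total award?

Award: $8,121,600

Statutory damages: 40 × $33,840 = $1,353,600
Multiplied by 5: 5 × $1,353,600 = $6,768,000
Costs: 20% of $6,768,000 = $1,353,600
Award plus costs: $6,768,000 + $1,353,600 = $8,121,600
Cap at $15,344,900: $8,121,600 is within the cap, no reduction.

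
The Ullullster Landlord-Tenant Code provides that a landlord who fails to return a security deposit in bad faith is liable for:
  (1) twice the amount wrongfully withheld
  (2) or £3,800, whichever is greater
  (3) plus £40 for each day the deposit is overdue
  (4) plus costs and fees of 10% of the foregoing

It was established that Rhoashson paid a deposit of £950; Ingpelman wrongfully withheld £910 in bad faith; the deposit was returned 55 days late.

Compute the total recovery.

Doubled: 2 × £910 = £1,820
Minimum £3,800: £1,820 is below the minimum → £3,800
Late-return penalty: 55 × £40 = £2,200
Damages plus late penalty: £3,800 + £2,200 = £6,000
Costs and fees: 10% of £6,000 = £600
Total recovery: £6,000 + £600 = £6,600

£6,600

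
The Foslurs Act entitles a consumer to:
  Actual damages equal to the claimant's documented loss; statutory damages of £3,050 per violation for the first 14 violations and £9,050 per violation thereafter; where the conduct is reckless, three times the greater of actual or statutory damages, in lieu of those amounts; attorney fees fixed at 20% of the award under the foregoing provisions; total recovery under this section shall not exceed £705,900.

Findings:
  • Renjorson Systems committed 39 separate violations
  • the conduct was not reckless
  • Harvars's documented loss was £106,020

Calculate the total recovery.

£449,964

First 14 violations: 14 × £3,050 = £42,700
Remaining violations: (39 − 14) × £9,050 = £226,250
Statutory damages: £42,700 + £226,250 = £268,950
Conduct not reckless: the in-lieu enhancement does not apply.
Actual plus statutory damages: £106,020 + £268,950 = £374,970
Attorney fees: 20% of £374,970 = £74,994
Total before cap: £374,970 + £74,994 = £449,964
Cap at £705,900: £449,964 is within the cap, no reduction.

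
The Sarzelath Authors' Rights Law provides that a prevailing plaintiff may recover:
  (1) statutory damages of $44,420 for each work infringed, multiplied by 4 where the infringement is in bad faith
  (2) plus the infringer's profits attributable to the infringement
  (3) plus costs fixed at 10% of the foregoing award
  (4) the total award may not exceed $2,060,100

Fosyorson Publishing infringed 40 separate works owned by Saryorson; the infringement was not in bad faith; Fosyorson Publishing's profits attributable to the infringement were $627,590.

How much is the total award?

$2,060,100

Statutory damages: 40 × $44,420 = $1,776,800
Infringement not in bad faith: no ×4 enhancement.
Combined award: $1,776,800 + $627,590 = $2,404,390
Costs: 10% of $2,404,390 = $240,439
Award plus costs: $2,404,390 + $240,439 = $2,644,829
Cap at $2,060,100: $2,644,829 exceeds the cap → $2,060,100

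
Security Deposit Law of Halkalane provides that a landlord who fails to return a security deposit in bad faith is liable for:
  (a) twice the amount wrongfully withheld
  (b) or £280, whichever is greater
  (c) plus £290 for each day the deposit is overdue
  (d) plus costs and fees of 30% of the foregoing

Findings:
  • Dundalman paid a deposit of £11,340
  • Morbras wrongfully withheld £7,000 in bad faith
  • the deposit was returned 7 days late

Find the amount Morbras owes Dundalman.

Recovery: £20,839

Doubled: 2 × £7,000 = £14,000
Minimum £280: £14,000 meets the minimum, no increase.
Late-return penalty: 7 × £290 = £2,030
Damages plus late penalty: £14,000 + £2,030 = £16,030
Costs and fees: 30% of £16,030 = £4,809
Total recovery: £16,030 + £4,809 = £20,839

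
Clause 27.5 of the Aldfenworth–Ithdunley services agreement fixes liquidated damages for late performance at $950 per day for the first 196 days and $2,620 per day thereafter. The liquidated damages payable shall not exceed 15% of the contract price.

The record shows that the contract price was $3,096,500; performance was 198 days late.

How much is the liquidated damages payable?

Liquidated damages: $191,440

First 196 days: 196 × $950 = $186,200
Remaining days: (198 − 196) × $2,620 = $5,240
Accrued per-day damages: $186,200 + $5,240 = $191,440
Cap: 15% of $3,096,500 = $464,475
Cap at $464,475: $191,440 is within the cap, no reduction.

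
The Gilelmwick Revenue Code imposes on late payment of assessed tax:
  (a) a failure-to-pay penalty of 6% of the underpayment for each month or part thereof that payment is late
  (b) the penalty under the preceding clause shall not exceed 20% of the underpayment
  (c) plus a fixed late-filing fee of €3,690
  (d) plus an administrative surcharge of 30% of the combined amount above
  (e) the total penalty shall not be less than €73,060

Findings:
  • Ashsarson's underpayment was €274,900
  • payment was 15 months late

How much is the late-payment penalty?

Penalty: €76,271

Accrued rate: 6% × 15 = 90%, capped at 20% → 20%
Failure-to-pay penalty: 20% of €274,900 = €54,980
Penalty before surcharge: €54,980 + €3,690 = €58,670
Administrative surcharge: 30% of €58,670 = €17,601
Total penalty: €58,670 + €17,601 = €76,271
Minimum €73,060: €76,271 meets the minimum, no increase.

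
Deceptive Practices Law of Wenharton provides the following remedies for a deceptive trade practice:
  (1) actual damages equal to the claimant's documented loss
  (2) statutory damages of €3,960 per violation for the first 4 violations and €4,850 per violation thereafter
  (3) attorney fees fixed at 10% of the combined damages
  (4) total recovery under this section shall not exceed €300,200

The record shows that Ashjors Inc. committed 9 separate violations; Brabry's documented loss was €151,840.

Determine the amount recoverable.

First 4 violations: 4 × €3,960 = €15,840
Remaining violations: (9 − 4) × €4,850 = €24,250
Statutory damages: €15,840 + €24,250 = €40,090
Combined damages: €151,840 + €40,090 = €191,930
Attorney fees: 10% of €191,930 = €19,193
Total before cap: €191,930 + €19,193 = €211,123
Cap at €300,200: €211,123 is within the cap, no reduction.

€211,123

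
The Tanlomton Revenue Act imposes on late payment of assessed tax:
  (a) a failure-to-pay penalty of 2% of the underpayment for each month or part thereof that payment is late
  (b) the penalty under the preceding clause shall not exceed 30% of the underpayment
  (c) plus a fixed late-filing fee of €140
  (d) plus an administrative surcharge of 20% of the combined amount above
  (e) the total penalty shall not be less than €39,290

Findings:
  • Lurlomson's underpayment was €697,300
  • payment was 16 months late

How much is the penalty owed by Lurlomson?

€251,196

Accrued rate: 2% × 16 = 32%, capped at 30% → 30%
Failure-to-pay penalty: 30% of €697,300 = €209,190
Penalty before surcharge: €209,190 + €140 = €209,330
Administrative surcharge: 20% of €209,330 = €41,866
Total penalty: €209,330 + €41,866 = €251,196
Minimum €39,290: €251,196 meets the minimum, no increase.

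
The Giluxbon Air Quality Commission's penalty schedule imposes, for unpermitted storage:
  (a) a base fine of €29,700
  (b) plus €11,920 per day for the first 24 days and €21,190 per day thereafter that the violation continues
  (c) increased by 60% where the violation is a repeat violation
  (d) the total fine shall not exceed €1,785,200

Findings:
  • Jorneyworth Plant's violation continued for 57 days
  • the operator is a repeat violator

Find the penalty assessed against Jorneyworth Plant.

€1,624,080

First 24 days: 24 × €11,920 = €286,080
Remaining days: (57 − 24) × €21,190 = €699,270
Per-day component: €286,080 + €699,270 = €985,350
Base plus per-day: €29,700 + €985,350 = €1,015,050
Enhancement: 60% of €1,015,050 = €609,030
Enhanced fine: €1,015,050 + €609,030 = €1,624,080
Cap at €1,785,200: €1,624,080 is within the cap, no reduction.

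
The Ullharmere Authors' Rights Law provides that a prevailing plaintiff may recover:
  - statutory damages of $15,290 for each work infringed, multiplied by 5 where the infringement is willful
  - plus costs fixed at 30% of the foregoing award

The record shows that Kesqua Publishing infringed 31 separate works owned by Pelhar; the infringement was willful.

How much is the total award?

Statutory damages: 31 × $15,290 = $473,990
Multiplied by 5: 5 × $473,990 = $2,369,950
Costs: 30% of $2,369,950 = $710,985
Award plus costs: $2,369,950 + $710,985 = $3,080,935

$3,080,935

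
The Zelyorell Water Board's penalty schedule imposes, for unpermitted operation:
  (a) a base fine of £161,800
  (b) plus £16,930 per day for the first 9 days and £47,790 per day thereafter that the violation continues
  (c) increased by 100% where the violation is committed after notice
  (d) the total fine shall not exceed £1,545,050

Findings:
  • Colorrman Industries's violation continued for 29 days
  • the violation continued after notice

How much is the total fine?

£1,545,050

First 9 days: 9 × £16,930 = £152,370
Remaining days: (29 − 9) × £47,790 = £955,800
Per-day component: £152,370 + £955,800 = £1,108,170
Base plus per-day: £161,800 + £1,108,170 = £1,269,970
Enhancement: 100% of £1,269,970 = £1,269,970
Enhanced fine: £1,269,970 + £1,269,970 = £2,539,940
Cap at £1,545,050: £2,539,940 exceeds the cap → £1,545,050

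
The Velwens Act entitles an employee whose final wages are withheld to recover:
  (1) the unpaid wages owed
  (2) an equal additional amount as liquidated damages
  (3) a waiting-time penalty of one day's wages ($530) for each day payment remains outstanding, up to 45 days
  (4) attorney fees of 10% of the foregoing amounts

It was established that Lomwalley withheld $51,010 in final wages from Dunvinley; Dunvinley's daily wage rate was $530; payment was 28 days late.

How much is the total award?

$128,546

Liquidated damages (equal amount): $51,010
Penalty days: min(28, 45) = 28
Waiting-time penalty: 28 × $530 = $14,840
Subtotal: $51,010 + $51,010 + $14,840 = $116,860
Attorney fees: 10% of $116,860 = $11,686
Total award: $116,860 + $11,686 = $128,546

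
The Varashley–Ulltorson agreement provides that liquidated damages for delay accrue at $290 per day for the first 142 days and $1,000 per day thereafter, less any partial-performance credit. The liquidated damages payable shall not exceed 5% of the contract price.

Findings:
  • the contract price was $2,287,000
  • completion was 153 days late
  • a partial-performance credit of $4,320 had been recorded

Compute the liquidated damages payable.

First 142 days: 142 × $290 = $41,180
Remaining days: (153 − 142) × $1,000 = $11,000
Accrued per-day damages: $41,180 + $11,000 = $52,180
Less partial-performance credit: $52,180 − $4,320 = $47,860
Cap: 5% of $2,287,000 = $114,350
Cap at $114,350: $47,860 is within the cap, no reduction.

$47,860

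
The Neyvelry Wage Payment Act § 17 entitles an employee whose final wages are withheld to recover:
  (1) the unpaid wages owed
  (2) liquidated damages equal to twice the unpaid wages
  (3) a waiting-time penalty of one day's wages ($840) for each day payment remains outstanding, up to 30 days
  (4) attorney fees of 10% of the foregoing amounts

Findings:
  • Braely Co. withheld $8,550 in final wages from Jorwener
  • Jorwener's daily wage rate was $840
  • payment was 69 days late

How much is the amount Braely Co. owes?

Doubled: 2 × $8,550 = $17,100
Penalty days: min(69, 30) = 30
Waiting-time penalty: 30 × $840 = $25,200
Subtotal: $8,550 + $17,100 + $25,200 = $50,850
Attorney fees: 10% of $50,850 = $5,085
Total award: $50,850 + $5,085 = $55,935

$55,935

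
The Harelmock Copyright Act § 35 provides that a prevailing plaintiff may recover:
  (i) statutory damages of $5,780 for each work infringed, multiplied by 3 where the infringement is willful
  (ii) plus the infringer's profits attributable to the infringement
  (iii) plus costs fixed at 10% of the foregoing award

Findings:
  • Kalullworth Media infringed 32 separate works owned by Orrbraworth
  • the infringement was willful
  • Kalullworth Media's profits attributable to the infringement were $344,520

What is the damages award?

Statutory damages: 32 × $5,780 = $184,960
Trebled: 3 × $184,960 = $554,880
Combined award: $554,880 + $344,520 = $899,400
Costs: 10% of $899,400 = $89,940
Award plus costs: $899,400 + $89,940 = $989,340

Award: $989,340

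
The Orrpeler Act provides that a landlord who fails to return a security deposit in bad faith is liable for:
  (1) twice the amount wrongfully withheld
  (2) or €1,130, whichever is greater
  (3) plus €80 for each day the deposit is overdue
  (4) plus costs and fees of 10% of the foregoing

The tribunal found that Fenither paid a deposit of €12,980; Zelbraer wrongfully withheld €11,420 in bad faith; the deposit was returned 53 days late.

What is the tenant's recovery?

€29,788

Doubled: 2 × €11,420 = €22,840
Minimum €1,130: €22,840 meets the minimum, no increase.
Late-return penalty: 53 × €80 = €4,240
Damages plus late penalty: €22,840 + €4,240 = €27,080
Costs and fees: 10% of €27,080 = €2,708
Total recovery: €27,080 + €2,708 = €29,788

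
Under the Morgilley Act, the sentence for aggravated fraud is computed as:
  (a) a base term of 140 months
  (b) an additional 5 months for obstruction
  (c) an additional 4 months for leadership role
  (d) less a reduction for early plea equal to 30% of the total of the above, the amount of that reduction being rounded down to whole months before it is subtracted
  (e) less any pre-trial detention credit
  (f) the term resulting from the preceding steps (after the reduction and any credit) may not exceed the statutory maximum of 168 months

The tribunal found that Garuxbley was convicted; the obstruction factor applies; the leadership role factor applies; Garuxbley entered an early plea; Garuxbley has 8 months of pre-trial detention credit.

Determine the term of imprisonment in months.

97 months

Obstruction enhancement: +5 months
Leadership role enhancement: +4 months
Adjusted term: 140 months + 5 months + 4 months = 149 months
Early plea reduction: 30% of 149 months = 44 months (rounded down)
After reduction: 149 − 44 = 105 months
Less pre-trial detention credit: 105 months − 8 months = 97 months
Cap at 168 months: 97 months is within the cap, no reduction.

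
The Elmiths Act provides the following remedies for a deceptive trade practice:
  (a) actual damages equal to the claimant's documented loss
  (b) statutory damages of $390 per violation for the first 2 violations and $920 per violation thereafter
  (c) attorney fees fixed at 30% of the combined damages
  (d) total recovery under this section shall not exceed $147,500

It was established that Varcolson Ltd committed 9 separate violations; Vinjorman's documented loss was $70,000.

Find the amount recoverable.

Total recovery: $100,386

First 2 violations: 2 × $390 = $780
Remaining violations: (9 − 2) × $920 = $6,440
Statutory damages: $780 + $6,440 = $7,220
Combined damages: $70,000 + $7,220 = $77,220
Attorney fees: 30% of $77,220 = $23,166
Total before cap: $77,220 + $23,166 = $100,386
Cap at $147,500: $100,386 is within the cap, no reduction.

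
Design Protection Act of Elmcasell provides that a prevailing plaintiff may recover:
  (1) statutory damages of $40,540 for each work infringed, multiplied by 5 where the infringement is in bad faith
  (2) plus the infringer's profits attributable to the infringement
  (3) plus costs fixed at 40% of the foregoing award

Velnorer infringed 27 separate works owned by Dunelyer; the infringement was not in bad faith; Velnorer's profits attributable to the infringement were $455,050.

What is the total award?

$2,169,482

Statutory damages: 27 × $40,540 = $1,094,580
Infringement not in bad faith: no ×5 enhancement.
Combined award: $1,094,580 + $455,050 = $1,549,630
Costs: 40% of $1,549,630 = $619,852
Award plus costs: $1,549,630 + $619,852 = $2,169,482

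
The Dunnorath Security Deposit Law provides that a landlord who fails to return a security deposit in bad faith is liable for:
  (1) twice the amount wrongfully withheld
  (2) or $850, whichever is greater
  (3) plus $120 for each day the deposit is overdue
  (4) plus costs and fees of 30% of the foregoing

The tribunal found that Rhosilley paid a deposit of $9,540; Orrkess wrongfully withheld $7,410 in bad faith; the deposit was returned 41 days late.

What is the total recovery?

Doubled: 2 × $7,410 = $14,820
Minimum $850: $14,820 meets the minimum, no increase.
Late-return penalty: 41 × $120 = $4,920
Damages plus late penalty: $14,820 + $4,920 = $19,740
Costs and fees: 30% of $19,740 = $5,922
Total recovery: $19,740 + $5,922 = $25,662

$25,662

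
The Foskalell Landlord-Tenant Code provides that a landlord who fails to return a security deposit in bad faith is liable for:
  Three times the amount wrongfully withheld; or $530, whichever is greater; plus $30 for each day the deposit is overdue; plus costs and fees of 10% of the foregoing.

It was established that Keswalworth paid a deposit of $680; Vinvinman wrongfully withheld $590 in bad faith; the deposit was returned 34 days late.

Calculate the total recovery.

Trebled: 3 × $590 = $1,770
Minimum $530: $1,770 meets the minimum, no increase.
Late-return penalty: 34 × $30 = $1,020
Damages plus late penalty: $1,770 + $1,020 = $2,790
Costs and fees: 10% of $2,790 = $279
Total recovery: $2,790 + $279 = $3,069

$3,069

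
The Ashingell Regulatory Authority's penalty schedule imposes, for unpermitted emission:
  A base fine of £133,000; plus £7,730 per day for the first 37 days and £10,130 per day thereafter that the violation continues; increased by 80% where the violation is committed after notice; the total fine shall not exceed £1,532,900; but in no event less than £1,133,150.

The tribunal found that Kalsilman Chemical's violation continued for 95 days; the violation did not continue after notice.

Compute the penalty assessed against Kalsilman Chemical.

First 37 days: 37 × £7,730 = £286,010
Remaining days: (95 − 37) × £10,130 = £587,540
Per-day component: £286,010 + £587,540 = £873,550
Base plus per-day: £133,000 + £873,550 = £1,006,550
The violation did not continue after notice: no 80% increase.
Cap at £1,532,900: £1,006,550 is within the cap, no reduction.
Minimum £1,133,150: £1,006,550 is below the minimum → £1,133,150

£1,133,150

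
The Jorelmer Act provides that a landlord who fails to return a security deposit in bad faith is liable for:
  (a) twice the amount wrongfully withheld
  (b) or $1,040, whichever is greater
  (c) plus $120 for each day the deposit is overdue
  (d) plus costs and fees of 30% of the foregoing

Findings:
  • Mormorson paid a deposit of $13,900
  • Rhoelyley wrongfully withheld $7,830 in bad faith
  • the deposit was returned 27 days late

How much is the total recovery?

$24,570

Doubled: 2 × $7,830 = $15,660
Minimum $1,040: $15,660 meets the minimum, no increase.
Late-return penalty: 27 × $120 = $3,240
Damages plus late penalty: $15,660 + $3,240 = $18,900
Costs and fees: 30% of $18,900 = $5,670
Total recovery: $18,900 + $5,670 = $24,570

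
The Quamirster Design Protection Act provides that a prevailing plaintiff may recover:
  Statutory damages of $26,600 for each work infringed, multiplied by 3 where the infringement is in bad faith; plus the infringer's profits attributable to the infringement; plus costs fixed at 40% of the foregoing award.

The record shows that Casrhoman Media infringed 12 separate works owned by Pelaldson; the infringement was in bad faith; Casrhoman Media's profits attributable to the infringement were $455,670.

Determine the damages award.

$1,978,578

Statutory damages: 12 × $26,600 = $319,200
Trebled: 3 × $319,200 = $957,600
Combined award: $957,600 + $455,670 = $1,413,270
Costs: 40% of $1,413,270 = $565,308
Award plus costs: $1,413,270 + $565,308 = $1,978,578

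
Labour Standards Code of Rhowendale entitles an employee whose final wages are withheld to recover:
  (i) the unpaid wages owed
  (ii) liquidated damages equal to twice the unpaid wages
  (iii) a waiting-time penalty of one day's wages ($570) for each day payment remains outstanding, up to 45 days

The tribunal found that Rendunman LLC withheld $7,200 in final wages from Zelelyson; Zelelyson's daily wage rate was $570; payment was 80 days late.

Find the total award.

Doubled: 2 × $7,200 = $14,400
Penalty days: min(80, 45) = 45
Waiting-time penalty: 45 × $570 = $25,650
Total award: $7,200 + $14,400 + $25,650 = $47,250

$47,250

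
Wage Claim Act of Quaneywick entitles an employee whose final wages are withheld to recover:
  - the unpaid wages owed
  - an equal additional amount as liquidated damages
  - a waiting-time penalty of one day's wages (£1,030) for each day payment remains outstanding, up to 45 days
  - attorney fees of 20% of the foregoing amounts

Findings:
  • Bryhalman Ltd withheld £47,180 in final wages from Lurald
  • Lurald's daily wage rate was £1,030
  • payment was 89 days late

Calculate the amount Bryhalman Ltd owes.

£168,852

Liquidated damages (equal amount): £47,180
Penalty days: min(89, 45) = 45
Waiting-time penalty: 45 × £1,030 = £46,350
Subtotal: £47,180 + £47,180 + £46,350 = £140,710
Attorney fees: 20% of £140,710 = £28,142
Total award: £140,710 + £28,142 = £168,852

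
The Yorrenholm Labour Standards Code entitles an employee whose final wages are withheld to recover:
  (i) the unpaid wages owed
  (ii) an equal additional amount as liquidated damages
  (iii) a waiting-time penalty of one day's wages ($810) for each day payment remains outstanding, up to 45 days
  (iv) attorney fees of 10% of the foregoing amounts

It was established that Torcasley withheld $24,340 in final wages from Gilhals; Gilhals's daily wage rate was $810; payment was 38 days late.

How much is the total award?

Liquidated damages (equal amount): $24,340
Penalty days: min(38, 45) = 38
Waiting-time penalty: 38 × $810 = $30,780
Subtotal: $24,340 + $24,340 + $30,780 = $79,460
Attorney fees: 10% of $79,460 = $7,946
Total award: $79,460 + $7,946 = $87,406

Total award: $87,406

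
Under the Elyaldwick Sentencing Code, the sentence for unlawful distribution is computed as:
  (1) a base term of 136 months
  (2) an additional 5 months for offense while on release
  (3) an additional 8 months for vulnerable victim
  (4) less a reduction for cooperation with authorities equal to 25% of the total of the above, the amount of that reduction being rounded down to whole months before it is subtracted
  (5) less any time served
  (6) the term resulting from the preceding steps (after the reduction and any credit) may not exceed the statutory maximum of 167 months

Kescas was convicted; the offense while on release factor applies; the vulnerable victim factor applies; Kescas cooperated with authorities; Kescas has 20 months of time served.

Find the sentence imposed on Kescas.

92 months

Offense while on release enhancement: +5 months
Vulnerable victim enhancement: +8 months
Adjusted term: 136 months + 5 months + 8 months = 149 months
Cooperation with authorities reduction: 25% of 149 months = 37 months (rounded down)
After reduction: 149 − 37 = 112 months
Less time served: 112 months − 20 months = 92 months
Cap at 167 months: 92 months is within the cap, no reduction.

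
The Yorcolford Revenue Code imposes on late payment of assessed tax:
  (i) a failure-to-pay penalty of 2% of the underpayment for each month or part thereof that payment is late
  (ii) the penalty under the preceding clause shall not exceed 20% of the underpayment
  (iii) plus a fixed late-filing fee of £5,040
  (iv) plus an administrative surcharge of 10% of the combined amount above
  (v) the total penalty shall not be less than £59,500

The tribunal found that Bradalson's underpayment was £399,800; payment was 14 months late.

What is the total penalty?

Accrued rate: 2% × 14 = 28%, capped at 20% → 20%
Failure-to-pay penalty: 20% of £399,800 = £79,960
Penalty before surcharge: £79,960 + £5,040 = £85,000
Administrative surcharge: 10% of £85,000 = £8,500
Total penalty: £85,000 + £8,500 = £93,500
Minimum £59,500: £93,500 meets the minimum, no increase.

£93,500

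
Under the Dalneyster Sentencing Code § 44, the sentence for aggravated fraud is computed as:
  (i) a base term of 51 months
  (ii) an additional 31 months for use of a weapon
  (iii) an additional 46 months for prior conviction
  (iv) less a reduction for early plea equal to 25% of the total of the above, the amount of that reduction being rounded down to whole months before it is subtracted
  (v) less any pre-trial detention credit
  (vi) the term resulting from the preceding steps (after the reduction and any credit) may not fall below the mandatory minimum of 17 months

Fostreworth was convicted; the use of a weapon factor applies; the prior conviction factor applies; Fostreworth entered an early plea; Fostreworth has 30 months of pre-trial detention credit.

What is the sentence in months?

Use of a weapon enhancement: +31 months
Prior conviction enhancement: +46 months
Adjusted term: 51 months + 31 months + 46 months = 128 months
Early plea reduction: 25% of 128 months = 32 months (rounded down)
After reduction: 128 − 32 = 96 months
Less pre-trial detention credit: 96 months − 30 months = 66 months
Minimum 17 months: 66 months meets the minimum, no increase.

66 months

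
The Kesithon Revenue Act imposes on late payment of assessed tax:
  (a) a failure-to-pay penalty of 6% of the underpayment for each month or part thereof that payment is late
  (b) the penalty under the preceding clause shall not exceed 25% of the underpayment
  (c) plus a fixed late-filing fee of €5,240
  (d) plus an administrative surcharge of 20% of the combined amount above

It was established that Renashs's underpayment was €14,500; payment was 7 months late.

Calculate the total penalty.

Accrued rate: 6% × 7 = 42%, capped at 25% → 25%
Failure-to-pay penalty: 25% of €14,500 = €3,625
Penalty before surcharge: €3,625 + €5,240 = €8,865
Administrative surcharge: 20% of €8,865 = €1,773
Total penalty: €8,865 + €1,773 = €10,638

€10,638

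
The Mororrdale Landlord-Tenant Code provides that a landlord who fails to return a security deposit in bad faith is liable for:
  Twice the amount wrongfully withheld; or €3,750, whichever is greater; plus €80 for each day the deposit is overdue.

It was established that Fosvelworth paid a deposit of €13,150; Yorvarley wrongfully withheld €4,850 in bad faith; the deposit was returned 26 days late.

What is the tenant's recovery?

Doubled: 2 × €4,850 = €9,700
Minimum €3,750: €9,700 meets the minimum, no increase.
Late-return penalty: 26 × €80 = €2,080
Damages plus late penalty: €9,700 + €2,080 = €11,780

€11,780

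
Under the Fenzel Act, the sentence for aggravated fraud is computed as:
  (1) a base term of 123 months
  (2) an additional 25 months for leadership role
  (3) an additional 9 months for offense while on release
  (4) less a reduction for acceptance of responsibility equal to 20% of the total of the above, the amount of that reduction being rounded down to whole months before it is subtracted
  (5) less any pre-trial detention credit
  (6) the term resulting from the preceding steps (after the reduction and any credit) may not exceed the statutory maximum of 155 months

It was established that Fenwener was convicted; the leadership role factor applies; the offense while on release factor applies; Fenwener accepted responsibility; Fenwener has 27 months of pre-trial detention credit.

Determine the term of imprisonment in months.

Sentence: 99 months

Leadership role enhancement: +25 months
Offense while on release enhancement: +9 months
Adjusted term: 123 months + 25 months + 9 months = 157 months
Acceptance of responsibility reduction: 20% of 157 months = 31 months (rounded down)
After reduction: 157 − 31 = 126 months
Less pre-trial detention credit: 126 months − 27 months = 99 months
Cap at 155 months: 99 months is within the cap, no reduction.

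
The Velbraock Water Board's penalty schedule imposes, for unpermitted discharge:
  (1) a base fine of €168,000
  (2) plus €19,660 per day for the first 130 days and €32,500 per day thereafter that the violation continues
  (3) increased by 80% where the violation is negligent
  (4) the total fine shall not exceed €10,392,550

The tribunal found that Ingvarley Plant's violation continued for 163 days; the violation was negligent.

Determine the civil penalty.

First 130 days: 130 × €19,660 = €2,555,800
Remaining days: (163 − 130) × €32,500 = €1,072,500
Per-day component: €2,555,800 + €1,072,500 = €3,628,300
Base plus per-day: €168,000 + €3,628,300 = €3,796,300
Enhancement: 80% of €3,796,300 = €3,037,040
Enhanced fine: €3,796,300 + €3,037,040 = €6,833,340
Cap at €10,392,550: €6,833,340 is within the cap, no reduction.

€6,833,340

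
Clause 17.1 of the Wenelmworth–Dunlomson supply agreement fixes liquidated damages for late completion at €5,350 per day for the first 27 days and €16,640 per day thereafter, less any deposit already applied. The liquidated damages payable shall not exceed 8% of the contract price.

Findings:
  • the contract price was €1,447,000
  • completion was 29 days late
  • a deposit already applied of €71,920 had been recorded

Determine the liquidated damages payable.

First 27 days: 27 × €5,350 = €144,450
Remaining days: (29 − 27) × €16,640 = €33,280
Accrued per-day damages: €144,450 + €33,280 = €177,730
Less deposit already applied: €177,730 − €71,920 = €105,810
Cap: 8% of €1,447,000 = €115,760
Cap at €115,760: €105,810 is within the cap, no reduction.

€105,810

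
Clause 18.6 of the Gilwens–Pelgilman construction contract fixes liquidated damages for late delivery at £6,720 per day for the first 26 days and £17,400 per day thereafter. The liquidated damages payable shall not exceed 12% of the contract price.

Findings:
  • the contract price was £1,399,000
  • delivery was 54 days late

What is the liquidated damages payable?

£167,880

First 26 days: 26 × £6,720 = £174,720
Remaining days: (54 − 26) × £17,400 = £487,200
Accrued per-day damages: £174,720 + £487,200 = £661,920
Cap: 12% of £1,399,000 = £167,880
Cap at £167,880: £661,920 exceeds the cap → £167,880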